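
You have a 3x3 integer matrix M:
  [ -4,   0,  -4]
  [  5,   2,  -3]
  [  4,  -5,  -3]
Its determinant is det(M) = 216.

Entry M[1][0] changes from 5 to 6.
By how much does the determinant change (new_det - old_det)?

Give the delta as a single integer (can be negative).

Cofactor C_10 = 20
Entry delta = 6 - 5 = 1
Det delta = entry_delta * cofactor = 1 * 20 = 20

Answer: 20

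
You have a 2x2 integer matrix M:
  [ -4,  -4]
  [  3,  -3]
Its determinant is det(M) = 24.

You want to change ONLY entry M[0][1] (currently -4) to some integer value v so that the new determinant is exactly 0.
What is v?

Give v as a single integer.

Answer: 4

Derivation:
det is linear in entry M[0][1]: det = old_det + (v - -4) * C_01
Cofactor C_01 = -3
Want det = 0: 24 + (v - -4) * -3 = 0
  (v - -4) = -24 / -3 = 8
  v = -4 + (8) = 4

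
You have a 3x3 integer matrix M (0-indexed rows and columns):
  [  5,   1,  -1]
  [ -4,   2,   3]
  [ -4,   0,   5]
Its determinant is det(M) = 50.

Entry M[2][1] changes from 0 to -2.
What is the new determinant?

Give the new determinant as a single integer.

det is linear in row 2: changing M[2][1] by delta changes det by delta * cofactor(2,1).
Cofactor C_21 = (-1)^(2+1) * minor(2,1) = -11
Entry delta = -2 - 0 = -2
Det delta = -2 * -11 = 22
New det = 50 + 22 = 72

Answer: 72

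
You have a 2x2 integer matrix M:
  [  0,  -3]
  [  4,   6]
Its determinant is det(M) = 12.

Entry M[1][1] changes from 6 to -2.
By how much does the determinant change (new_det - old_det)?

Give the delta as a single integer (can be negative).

Answer: 0

Derivation:
Cofactor C_11 = 0
Entry delta = -2 - 6 = -8
Det delta = entry_delta * cofactor = -8 * 0 = 0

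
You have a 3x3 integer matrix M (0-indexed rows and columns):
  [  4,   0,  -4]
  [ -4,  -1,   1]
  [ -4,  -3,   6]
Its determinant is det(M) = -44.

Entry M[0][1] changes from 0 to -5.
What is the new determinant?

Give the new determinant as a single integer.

det is linear in row 0: changing M[0][1] by delta changes det by delta * cofactor(0,1).
Cofactor C_01 = (-1)^(0+1) * minor(0,1) = 20
Entry delta = -5 - 0 = -5
Det delta = -5 * 20 = -100
New det = -44 + -100 = -144

Answer: -144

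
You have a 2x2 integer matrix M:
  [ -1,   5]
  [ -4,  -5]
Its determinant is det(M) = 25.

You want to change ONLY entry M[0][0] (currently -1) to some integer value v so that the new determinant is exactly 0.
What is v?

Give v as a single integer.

Answer: 4

Derivation:
det is linear in entry M[0][0]: det = old_det + (v - -1) * C_00
Cofactor C_00 = -5
Want det = 0: 25 + (v - -1) * -5 = 0
  (v - -1) = -25 / -5 = 5
  v = -1 + (5) = 4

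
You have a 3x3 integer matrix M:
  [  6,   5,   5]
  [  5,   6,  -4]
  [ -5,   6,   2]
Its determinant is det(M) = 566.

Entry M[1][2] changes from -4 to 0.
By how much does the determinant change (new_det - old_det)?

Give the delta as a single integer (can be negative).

Cofactor C_12 = -61
Entry delta = 0 - -4 = 4
Det delta = entry_delta * cofactor = 4 * -61 = -244

Answer: -244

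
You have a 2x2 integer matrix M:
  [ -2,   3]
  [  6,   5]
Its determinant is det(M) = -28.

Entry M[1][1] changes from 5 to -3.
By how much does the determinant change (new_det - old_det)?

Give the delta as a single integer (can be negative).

Answer: 16

Derivation:
Cofactor C_11 = -2
Entry delta = -3 - 5 = -8
Det delta = entry_delta * cofactor = -8 * -2 = 16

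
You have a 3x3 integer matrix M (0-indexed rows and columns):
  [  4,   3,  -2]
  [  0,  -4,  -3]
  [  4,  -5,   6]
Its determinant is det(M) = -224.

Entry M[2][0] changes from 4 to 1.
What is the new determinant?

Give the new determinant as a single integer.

Answer: -173

Derivation:
det is linear in row 2: changing M[2][0] by delta changes det by delta * cofactor(2,0).
Cofactor C_20 = (-1)^(2+0) * minor(2,0) = -17
Entry delta = 1 - 4 = -3
Det delta = -3 * -17 = 51
New det = -224 + 51 = -173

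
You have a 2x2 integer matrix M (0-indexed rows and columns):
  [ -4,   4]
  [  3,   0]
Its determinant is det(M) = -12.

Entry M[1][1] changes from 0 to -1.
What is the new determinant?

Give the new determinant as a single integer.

Answer: -8

Derivation:
det is linear in row 1: changing M[1][1] by delta changes det by delta * cofactor(1,1).
Cofactor C_11 = (-1)^(1+1) * minor(1,1) = -4
Entry delta = -1 - 0 = -1
Det delta = -1 * -4 = 4
New det = -12 + 4 = -8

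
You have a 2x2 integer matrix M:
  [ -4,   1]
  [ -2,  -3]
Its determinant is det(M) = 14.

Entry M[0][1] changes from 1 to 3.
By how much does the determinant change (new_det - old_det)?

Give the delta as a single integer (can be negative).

Answer: 4

Derivation:
Cofactor C_01 = 2
Entry delta = 3 - 1 = 2
Det delta = entry_delta * cofactor = 2 * 2 = 4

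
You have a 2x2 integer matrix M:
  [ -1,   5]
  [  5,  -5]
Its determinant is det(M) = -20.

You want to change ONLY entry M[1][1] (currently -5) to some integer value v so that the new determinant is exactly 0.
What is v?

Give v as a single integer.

Answer: -25

Derivation:
det is linear in entry M[1][1]: det = old_det + (v - -5) * C_11
Cofactor C_11 = -1
Want det = 0: -20 + (v - -5) * -1 = 0
  (v - -5) = 20 / -1 = -20
  v = -5 + (-20) = -25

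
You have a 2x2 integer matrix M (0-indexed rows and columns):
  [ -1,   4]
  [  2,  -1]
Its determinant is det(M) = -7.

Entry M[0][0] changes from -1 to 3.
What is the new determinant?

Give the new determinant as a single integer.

det is linear in row 0: changing M[0][0] by delta changes det by delta * cofactor(0,0).
Cofactor C_00 = (-1)^(0+0) * minor(0,0) = -1
Entry delta = 3 - -1 = 4
Det delta = 4 * -1 = -4
New det = -7 + -4 = -11

Answer: -11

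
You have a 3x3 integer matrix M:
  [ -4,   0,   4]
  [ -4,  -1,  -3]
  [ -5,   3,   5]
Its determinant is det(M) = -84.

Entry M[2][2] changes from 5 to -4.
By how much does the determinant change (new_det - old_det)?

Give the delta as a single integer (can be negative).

Cofactor C_22 = 4
Entry delta = -4 - 5 = -9
Det delta = entry_delta * cofactor = -9 * 4 = -36

Answer: -36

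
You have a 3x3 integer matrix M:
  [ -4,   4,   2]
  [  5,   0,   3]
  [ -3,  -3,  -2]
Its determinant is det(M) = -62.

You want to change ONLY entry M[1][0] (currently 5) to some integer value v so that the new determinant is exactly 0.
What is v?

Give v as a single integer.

Answer: 36

Derivation:
det is linear in entry M[1][0]: det = old_det + (v - 5) * C_10
Cofactor C_10 = 2
Want det = 0: -62 + (v - 5) * 2 = 0
  (v - 5) = 62 / 2 = 31
  v = 5 + (31) = 36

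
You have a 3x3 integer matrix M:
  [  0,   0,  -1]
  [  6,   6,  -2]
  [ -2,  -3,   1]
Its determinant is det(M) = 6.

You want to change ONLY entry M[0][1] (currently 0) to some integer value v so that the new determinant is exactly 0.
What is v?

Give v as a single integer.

det is linear in entry M[0][1]: det = old_det + (v - 0) * C_01
Cofactor C_01 = -2
Want det = 0: 6 + (v - 0) * -2 = 0
  (v - 0) = -6 / -2 = 3
  v = 0 + (3) = 3

Answer: 3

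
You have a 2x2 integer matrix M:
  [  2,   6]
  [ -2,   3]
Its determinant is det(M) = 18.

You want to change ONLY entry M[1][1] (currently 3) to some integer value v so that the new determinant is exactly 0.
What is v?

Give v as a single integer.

Answer: -6

Derivation:
det is linear in entry M[1][1]: det = old_det + (v - 3) * C_11
Cofactor C_11 = 2
Want det = 0: 18 + (v - 3) * 2 = 0
  (v - 3) = -18 / 2 = -9
  v = 3 + (-9) = -6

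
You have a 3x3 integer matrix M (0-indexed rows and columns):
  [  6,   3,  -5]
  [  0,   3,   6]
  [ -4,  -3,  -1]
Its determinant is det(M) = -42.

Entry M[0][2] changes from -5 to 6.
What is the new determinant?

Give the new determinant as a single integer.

Answer: 90

Derivation:
det is linear in row 0: changing M[0][2] by delta changes det by delta * cofactor(0,2).
Cofactor C_02 = (-1)^(0+2) * minor(0,2) = 12
Entry delta = 6 - -5 = 11
Det delta = 11 * 12 = 132
New det = -42 + 132 = 90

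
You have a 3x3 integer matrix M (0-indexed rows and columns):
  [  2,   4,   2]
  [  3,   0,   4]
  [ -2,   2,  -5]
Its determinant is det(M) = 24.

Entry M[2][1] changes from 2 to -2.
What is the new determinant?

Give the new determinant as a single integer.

Answer: 32

Derivation:
det is linear in row 2: changing M[2][1] by delta changes det by delta * cofactor(2,1).
Cofactor C_21 = (-1)^(2+1) * minor(2,1) = -2
Entry delta = -2 - 2 = -4
Det delta = -4 * -2 = 8
New det = 24 + 8 = 32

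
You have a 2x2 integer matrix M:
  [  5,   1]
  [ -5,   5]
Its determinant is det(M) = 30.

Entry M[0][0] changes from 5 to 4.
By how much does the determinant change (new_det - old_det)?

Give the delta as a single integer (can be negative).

Cofactor C_00 = 5
Entry delta = 4 - 5 = -1
Det delta = entry_delta * cofactor = -1 * 5 = -5

Answer: -5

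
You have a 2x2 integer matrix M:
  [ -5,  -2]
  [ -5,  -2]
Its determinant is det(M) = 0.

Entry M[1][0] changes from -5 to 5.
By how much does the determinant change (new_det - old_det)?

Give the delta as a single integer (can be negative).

Answer: 20

Derivation:
Cofactor C_10 = 2
Entry delta = 5 - -5 = 10
Det delta = entry_delta * cofactor = 10 * 2 = 20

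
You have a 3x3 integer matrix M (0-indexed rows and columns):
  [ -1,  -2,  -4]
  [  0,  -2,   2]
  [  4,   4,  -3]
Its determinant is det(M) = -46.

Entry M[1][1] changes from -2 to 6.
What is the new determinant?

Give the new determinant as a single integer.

Answer: 106

Derivation:
det is linear in row 1: changing M[1][1] by delta changes det by delta * cofactor(1,1).
Cofactor C_11 = (-1)^(1+1) * minor(1,1) = 19
Entry delta = 6 - -2 = 8
Det delta = 8 * 19 = 152
New det = -46 + 152 = 106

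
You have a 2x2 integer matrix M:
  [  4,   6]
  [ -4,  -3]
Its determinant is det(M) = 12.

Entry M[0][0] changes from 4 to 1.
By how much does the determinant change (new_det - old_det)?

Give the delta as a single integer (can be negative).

Answer: 9

Derivation:
Cofactor C_00 = -3
Entry delta = 1 - 4 = -3
Det delta = entry_delta * cofactor = -3 * -3 = 9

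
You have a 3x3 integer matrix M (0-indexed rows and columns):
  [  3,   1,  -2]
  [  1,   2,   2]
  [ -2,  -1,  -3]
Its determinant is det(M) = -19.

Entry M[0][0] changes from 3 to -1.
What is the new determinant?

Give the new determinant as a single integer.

det is linear in row 0: changing M[0][0] by delta changes det by delta * cofactor(0,0).
Cofactor C_00 = (-1)^(0+0) * minor(0,0) = -4
Entry delta = -1 - 3 = -4
Det delta = -4 * -4 = 16
New det = -19 + 16 = -3

Answer: -3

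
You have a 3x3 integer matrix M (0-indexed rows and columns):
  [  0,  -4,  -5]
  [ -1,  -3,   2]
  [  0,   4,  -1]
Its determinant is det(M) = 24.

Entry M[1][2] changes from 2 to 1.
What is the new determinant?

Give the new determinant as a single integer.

Answer: 24

Derivation:
det is linear in row 1: changing M[1][2] by delta changes det by delta * cofactor(1,2).
Cofactor C_12 = (-1)^(1+2) * minor(1,2) = 0
Entry delta = 1 - 2 = -1
Det delta = -1 * 0 = 0
New det = 24 + 0 = 24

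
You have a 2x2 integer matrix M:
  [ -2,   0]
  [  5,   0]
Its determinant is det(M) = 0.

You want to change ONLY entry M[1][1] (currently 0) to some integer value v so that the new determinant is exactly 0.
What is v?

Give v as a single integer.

Answer: 0

Derivation:
det is linear in entry M[1][1]: det = old_det + (v - 0) * C_11
Cofactor C_11 = -2
Want det = 0: 0 + (v - 0) * -2 = 0
  (v - 0) = 0 / -2 = 0
  v = 0 + (0) = 0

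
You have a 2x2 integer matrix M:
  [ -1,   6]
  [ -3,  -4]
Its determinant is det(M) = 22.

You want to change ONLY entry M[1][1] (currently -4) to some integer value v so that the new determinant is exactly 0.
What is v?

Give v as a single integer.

det is linear in entry M[1][1]: det = old_det + (v - -4) * C_11
Cofactor C_11 = -1
Want det = 0: 22 + (v - -4) * -1 = 0
  (v - -4) = -22 / -1 = 22
  v = -4 + (22) = 18

Answer: 18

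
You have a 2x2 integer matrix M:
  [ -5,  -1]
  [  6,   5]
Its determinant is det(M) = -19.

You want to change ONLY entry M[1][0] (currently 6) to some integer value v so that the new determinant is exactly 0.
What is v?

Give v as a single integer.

det is linear in entry M[1][0]: det = old_det + (v - 6) * C_10
Cofactor C_10 = 1
Want det = 0: -19 + (v - 6) * 1 = 0
  (v - 6) = 19 / 1 = 19
  v = 6 + (19) = 25

Answer: 25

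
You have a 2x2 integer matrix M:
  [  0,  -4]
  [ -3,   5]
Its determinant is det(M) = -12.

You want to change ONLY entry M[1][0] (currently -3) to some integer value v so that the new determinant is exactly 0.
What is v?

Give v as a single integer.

Answer: 0

Derivation:
det is linear in entry M[1][0]: det = old_det + (v - -3) * C_10
Cofactor C_10 = 4
Want det = 0: -12 + (v - -3) * 4 = 0
  (v - -3) = 12 / 4 = 3
  v = -3 + (3) = 0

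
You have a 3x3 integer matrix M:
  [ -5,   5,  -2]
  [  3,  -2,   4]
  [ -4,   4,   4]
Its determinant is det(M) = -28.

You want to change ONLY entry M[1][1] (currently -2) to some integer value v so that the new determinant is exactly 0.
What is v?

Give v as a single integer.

det is linear in entry M[1][1]: det = old_det + (v - -2) * C_11
Cofactor C_11 = -28
Want det = 0: -28 + (v - -2) * -28 = 0
  (v - -2) = 28 / -28 = -1
  v = -2 + (-1) = -3

Answer: -3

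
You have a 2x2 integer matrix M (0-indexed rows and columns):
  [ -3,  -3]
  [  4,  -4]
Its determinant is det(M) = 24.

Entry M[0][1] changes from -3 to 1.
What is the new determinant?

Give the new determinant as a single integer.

det is linear in row 0: changing M[0][1] by delta changes det by delta * cofactor(0,1).
Cofactor C_01 = (-1)^(0+1) * minor(0,1) = -4
Entry delta = 1 - -3 = 4
Det delta = 4 * -4 = -16
New det = 24 + -16 = 8

Answer: 8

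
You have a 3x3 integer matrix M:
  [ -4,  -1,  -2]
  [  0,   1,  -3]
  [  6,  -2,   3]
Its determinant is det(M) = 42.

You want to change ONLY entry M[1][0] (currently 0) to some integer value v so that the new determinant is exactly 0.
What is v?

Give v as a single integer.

Answer: -6

Derivation:
det is linear in entry M[1][0]: det = old_det + (v - 0) * C_10
Cofactor C_10 = 7
Want det = 0: 42 + (v - 0) * 7 = 0
  (v - 0) = -42 / 7 = -6
  v = 0 + (-6) = -6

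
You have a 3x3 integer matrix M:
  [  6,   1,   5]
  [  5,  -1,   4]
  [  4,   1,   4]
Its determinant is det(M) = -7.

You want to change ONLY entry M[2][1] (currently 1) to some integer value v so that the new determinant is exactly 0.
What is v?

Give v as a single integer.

Answer: 8

Derivation:
det is linear in entry M[2][1]: det = old_det + (v - 1) * C_21
Cofactor C_21 = 1
Want det = 0: -7 + (v - 1) * 1 = 0
  (v - 1) = 7 / 1 = 7
  v = 1 + (7) = 8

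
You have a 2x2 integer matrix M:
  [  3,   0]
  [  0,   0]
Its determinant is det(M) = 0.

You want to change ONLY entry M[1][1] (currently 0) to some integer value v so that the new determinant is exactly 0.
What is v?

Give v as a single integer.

Answer: 0

Derivation:
det is linear in entry M[1][1]: det = old_det + (v - 0) * C_11
Cofactor C_11 = 3
Want det = 0: 0 + (v - 0) * 3 = 0
  (v - 0) = 0 / 3 = 0
  v = 0 + (0) = 0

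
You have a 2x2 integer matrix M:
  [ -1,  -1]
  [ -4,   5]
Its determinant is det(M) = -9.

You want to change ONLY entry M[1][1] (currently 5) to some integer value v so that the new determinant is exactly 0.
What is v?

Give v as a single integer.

Answer: -4

Derivation:
det is linear in entry M[1][1]: det = old_det + (v - 5) * C_11
Cofactor C_11 = -1
Want det = 0: -9 + (v - 5) * -1 = 0
  (v - 5) = 9 / -1 = -9
  v = 5 + (-9) = -4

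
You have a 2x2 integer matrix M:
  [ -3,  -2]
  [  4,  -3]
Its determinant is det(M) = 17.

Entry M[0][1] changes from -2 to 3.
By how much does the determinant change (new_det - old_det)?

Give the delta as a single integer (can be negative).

Cofactor C_01 = -4
Entry delta = 3 - -2 = 5
Det delta = entry_delta * cofactor = 5 * -4 = -20

Answer: -20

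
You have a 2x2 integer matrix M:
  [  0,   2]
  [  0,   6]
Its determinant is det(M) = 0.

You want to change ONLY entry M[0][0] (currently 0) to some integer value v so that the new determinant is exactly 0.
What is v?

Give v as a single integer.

det is linear in entry M[0][0]: det = old_det + (v - 0) * C_00
Cofactor C_00 = 6
Want det = 0: 0 + (v - 0) * 6 = 0
  (v - 0) = 0 / 6 = 0
  v = 0 + (0) = 0

Answer: 0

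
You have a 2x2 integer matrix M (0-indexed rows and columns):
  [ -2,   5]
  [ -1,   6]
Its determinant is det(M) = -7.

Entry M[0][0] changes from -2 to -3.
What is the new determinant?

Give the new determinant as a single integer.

Answer: -13

Derivation:
det is linear in row 0: changing M[0][0] by delta changes det by delta * cofactor(0,0).
Cofactor C_00 = (-1)^(0+0) * minor(0,0) = 6
Entry delta = -3 - -2 = -1
Det delta = -1 * 6 = -6
New det = -7 + -6 = -13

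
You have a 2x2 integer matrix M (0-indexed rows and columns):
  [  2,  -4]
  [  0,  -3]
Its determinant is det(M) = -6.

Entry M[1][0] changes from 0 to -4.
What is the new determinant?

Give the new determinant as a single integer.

Answer: -22

Derivation:
det is linear in row 1: changing M[1][0] by delta changes det by delta * cofactor(1,0).
Cofactor C_10 = (-1)^(1+0) * minor(1,0) = 4
Entry delta = -4 - 0 = -4
Det delta = -4 * 4 = -16
New det = -6 + -16 = -22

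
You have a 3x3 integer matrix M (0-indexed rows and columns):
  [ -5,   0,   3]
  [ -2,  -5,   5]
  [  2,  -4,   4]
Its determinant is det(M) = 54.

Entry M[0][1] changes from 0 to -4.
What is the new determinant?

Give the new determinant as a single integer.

det is linear in row 0: changing M[0][1] by delta changes det by delta * cofactor(0,1).
Cofactor C_01 = (-1)^(0+1) * minor(0,1) = 18
Entry delta = -4 - 0 = -4
Det delta = -4 * 18 = -72
New det = 54 + -72 = -18

Answer: -18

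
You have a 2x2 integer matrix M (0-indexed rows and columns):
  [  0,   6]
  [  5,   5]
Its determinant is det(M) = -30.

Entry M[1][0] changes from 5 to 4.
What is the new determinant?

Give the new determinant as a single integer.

det is linear in row 1: changing M[1][0] by delta changes det by delta * cofactor(1,0).
Cofactor C_10 = (-1)^(1+0) * minor(1,0) = -6
Entry delta = 4 - 5 = -1
Det delta = -1 * -6 = 6
New det = -30 + 6 = -24

Answer: -24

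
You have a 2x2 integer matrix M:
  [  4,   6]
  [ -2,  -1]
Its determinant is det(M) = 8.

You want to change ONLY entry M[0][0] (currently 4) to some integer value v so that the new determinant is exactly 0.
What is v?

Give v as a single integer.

Answer: 12

Derivation:
det is linear in entry M[0][0]: det = old_det + (v - 4) * C_00
Cofactor C_00 = -1
Want det = 0: 8 + (v - 4) * -1 = 0
  (v - 4) = -8 / -1 = 8
  v = 4 + (8) = 12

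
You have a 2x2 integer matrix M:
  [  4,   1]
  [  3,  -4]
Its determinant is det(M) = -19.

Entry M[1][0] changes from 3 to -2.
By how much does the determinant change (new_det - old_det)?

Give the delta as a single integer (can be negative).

Cofactor C_10 = -1
Entry delta = -2 - 3 = -5
Det delta = entry_delta * cofactor = -5 * -1 = 5

Answer: 5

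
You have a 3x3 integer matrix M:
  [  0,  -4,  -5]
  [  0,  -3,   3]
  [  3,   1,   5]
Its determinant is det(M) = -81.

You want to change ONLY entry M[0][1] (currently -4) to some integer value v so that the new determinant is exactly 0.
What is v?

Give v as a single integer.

det is linear in entry M[0][1]: det = old_det + (v - -4) * C_01
Cofactor C_01 = 9
Want det = 0: -81 + (v - -4) * 9 = 0
  (v - -4) = 81 / 9 = 9
  v = -4 + (9) = 5

Answer: 5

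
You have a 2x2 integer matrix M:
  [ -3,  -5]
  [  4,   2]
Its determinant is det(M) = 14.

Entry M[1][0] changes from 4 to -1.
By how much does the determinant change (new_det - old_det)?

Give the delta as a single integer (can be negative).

Cofactor C_10 = 5
Entry delta = -1 - 4 = -5
Det delta = entry_delta * cofactor = -5 * 5 = -25

Answer: -25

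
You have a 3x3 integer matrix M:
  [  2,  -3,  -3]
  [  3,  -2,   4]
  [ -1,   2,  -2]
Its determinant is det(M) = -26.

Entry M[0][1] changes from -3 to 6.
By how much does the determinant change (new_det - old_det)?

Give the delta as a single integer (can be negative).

Answer: 18

Derivation:
Cofactor C_01 = 2
Entry delta = 6 - -3 = 9
Det delta = entry_delta * cofactor = 9 * 2 = 18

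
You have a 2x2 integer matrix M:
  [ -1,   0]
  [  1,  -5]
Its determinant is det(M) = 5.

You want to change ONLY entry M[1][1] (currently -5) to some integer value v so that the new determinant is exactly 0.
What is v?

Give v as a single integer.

det is linear in entry M[1][1]: det = old_det + (v - -5) * C_11
Cofactor C_11 = -1
Want det = 0: 5 + (v - -5) * -1 = 0
  (v - -5) = -5 / -1 = 5
  v = -5 + (5) = 0

Answer: 0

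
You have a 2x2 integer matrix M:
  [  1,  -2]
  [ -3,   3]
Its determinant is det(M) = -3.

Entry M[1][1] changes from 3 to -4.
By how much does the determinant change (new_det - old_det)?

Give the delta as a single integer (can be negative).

Answer: -7

Derivation:
Cofactor C_11 = 1
Entry delta = -4 - 3 = -7
Det delta = entry_delta * cofactor = -7 * 1 = -7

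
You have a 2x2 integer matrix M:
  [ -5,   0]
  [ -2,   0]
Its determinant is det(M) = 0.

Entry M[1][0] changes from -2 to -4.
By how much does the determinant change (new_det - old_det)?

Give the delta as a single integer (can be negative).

Answer: 0

Derivation:
Cofactor C_10 = 0
Entry delta = -4 - -2 = -2
Det delta = entry_delta * cofactor = -2 * 0 = 0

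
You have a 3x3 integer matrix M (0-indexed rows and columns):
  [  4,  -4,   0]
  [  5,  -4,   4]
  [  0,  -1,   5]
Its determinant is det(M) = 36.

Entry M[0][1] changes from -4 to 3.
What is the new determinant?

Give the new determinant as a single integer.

det is linear in row 0: changing M[0][1] by delta changes det by delta * cofactor(0,1).
Cofactor C_01 = (-1)^(0+1) * minor(0,1) = -25
Entry delta = 3 - -4 = 7
Det delta = 7 * -25 = -175
New det = 36 + -175 = -139

Answer: -139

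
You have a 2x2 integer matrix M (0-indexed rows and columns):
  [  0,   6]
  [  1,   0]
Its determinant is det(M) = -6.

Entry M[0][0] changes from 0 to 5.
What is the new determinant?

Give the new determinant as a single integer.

Answer: -6

Derivation:
det is linear in row 0: changing M[0][0] by delta changes det by delta * cofactor(0,0).
Cofactor C_00 = (-1)^(0+0) * minor(0,0) = 0
Entry delta = 5 - 0 = 5
Det delta = 5 * 0 = 0
New det = -6 + 0 = -6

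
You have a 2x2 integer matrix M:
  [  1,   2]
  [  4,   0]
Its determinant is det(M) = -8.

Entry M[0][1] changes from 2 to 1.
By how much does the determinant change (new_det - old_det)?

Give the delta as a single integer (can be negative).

Answer: 4

Derivation:
Cofactor C_01 = -4
Entry delta = 1 - 2 = -1
Det delta = entry_delta * cofactor = -1 * -4 = 4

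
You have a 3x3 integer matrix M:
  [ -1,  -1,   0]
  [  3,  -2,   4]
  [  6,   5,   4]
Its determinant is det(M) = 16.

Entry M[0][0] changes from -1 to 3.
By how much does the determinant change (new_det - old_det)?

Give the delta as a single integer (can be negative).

Answer: -112

Derivation:
Cofactor C_00 = -28
Entry delta = 3 - -1 = 4
Det delta = entry_delta * cofactor = 4 * -28 = -112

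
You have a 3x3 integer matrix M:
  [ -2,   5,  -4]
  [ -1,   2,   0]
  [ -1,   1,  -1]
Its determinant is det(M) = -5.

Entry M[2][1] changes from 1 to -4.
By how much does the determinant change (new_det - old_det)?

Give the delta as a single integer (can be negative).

Cofactor C_21 = 4
Entry delta = -4 - 1 = -5
Det delta = entry_delta * cofactor = -5 * 4 = -20

Answer: -20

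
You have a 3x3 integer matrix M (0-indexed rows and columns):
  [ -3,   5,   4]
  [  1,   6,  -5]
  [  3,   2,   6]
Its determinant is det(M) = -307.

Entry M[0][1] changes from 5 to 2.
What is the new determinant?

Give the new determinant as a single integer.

det is linear in row 0: changing M[0][1] by delta changes det by delta * cofactor(0,1).
Cofactor C_01 = (-1)^(0+1) * minor(0,1) = -21
Entry delta = 2 - 5 = -3
Det delta = -3 * -21 = 63
New det = -307 + 63 = -244

Answer: -244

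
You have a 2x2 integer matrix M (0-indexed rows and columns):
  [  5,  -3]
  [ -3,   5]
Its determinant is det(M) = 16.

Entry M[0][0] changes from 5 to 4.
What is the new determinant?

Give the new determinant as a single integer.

det is linear in row 0: changing M[0][0] by delta changes det by delta * cofactor(0,0).
Cofactor C_00 = (-1)^(0+0) * minor(0,0) = 5
Entry delta = 4 - 5 = -1
Det delta = -1 * 5 = -5
New det = 16 + -5 = 11

Answer: 11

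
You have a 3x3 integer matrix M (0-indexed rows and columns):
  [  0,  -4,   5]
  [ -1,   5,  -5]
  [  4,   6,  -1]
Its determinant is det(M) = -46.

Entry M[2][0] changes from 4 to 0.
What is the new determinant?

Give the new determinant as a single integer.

Answer: -26

Derivation:
det is linear in row 2: changing M[2][0] by delta changes det by delta * cofactor(2,0).
Cofactor C_20 = (-1)^(2+0) * minor(2,0) = -5
Entry delta = 0 - 4 = -4
Det delta = -4 * -5 = 20
New det = -46 + 20 = -26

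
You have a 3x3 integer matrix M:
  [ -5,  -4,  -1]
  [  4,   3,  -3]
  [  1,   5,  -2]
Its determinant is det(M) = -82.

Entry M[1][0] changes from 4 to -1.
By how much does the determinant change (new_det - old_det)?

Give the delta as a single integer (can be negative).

Answer: 65

Derivation:
Cofactor C_10 = -13
Entry delta = -1 - 4 = -5
Det delta = entry_delta * cofactor = -5 * -13 = 65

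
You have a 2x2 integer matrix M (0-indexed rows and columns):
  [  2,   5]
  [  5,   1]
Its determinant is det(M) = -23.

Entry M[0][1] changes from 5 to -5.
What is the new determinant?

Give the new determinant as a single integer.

Answer: 27

Derivation:
det is linear in row 0: changing M[0][1] by delta changes det by delta * cofactor(0,1).
Cofactor C_01 = (-1)^(0+1) * minor(0,1) = -5
Entry delta = -5 - 5 = -10
Det delta = -10 * -5 = 50
New det = -23 + 50 = 27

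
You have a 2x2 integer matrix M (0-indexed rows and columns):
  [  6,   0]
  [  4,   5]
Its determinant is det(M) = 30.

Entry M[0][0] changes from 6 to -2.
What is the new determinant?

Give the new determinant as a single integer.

det is linear in row 0: changing M[0][0] by delta changes det by delta * cofactor(0,0).
Cofactor C_00 = (-1)^(0+0) * minor(0,0) = 5
Entry delta = -2 - 6 = -8
Det delta = -8 * 5 = -40
New det = 30 + -40 = -10

Answer: -10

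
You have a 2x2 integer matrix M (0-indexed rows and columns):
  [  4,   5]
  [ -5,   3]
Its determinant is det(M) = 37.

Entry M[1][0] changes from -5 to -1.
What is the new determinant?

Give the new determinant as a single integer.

det is linear in row 1: changing M[1][0] by delta changes det by delta * cofactor(1,0).
Cofactor C_10 = (-1)^(1+0) * minor(1,0) = -5
Entry delta = -1 - -5 = 4
Det delta = 4 * -5 = -20
New det = 37 + -20 = 17

Answer: 17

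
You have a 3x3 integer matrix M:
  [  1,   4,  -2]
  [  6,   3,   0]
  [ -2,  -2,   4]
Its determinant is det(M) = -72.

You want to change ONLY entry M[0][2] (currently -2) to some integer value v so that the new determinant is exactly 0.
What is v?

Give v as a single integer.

Answer: -14

Derivation:
det is linear in entry M[0][2]: det = old_det + (v - -2) * C_02
Cofactor C_02 = -6
Want det = 0: -72 + (v - -2) * -6 = 0
  (v - -2) = 72 / -6 = -12
  v = -2 + (-12) = -14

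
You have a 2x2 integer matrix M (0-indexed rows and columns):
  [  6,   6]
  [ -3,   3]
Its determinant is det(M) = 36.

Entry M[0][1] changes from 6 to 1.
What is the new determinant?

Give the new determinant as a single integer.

Answer: 21

Derivation:
det is linear in row 0: changing M[0][1] by delta changes det by delta * cofactor(0,1).
Cofactor C_01 = (-1)^(0+1) * minor(0,1) = 3
Entry delta = 1 - 6 = -5
Det delta = -5 * 3 = -15
New det = 36 + -15 = 21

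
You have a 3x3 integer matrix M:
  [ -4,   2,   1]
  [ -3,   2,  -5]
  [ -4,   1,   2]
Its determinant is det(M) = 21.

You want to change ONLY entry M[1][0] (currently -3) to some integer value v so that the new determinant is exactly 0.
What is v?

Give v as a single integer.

Answer: 4

Derivation:
det is linear in entry M[1][0]: det = old_det + (v - -3) * C_10
Cofactor C_10 = -3
Want det = 0: 21 + (v - -3) * -3 = 0
  (v - -3) = -21 / -3 = 7
  v = -3 + (7) = 4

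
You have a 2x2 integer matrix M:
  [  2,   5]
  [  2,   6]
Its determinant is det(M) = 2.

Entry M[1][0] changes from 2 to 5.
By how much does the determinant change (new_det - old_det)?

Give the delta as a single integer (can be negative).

Answer: -15

Derivation:
Cofactor C_10 = -5
Entry delta = 5 - 2 = 3
Det delta = entry_delta * cofactor = 3 * -5 = -15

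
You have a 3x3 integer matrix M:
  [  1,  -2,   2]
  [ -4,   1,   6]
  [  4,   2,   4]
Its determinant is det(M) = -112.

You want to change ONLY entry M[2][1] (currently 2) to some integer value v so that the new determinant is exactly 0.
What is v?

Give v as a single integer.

Answer: -6

Derivation:
det is linear in entry M[2][1]: det = old_det + (v - 2) * C_21
Cofactor C_21 = -14
Want det = 0: -112 + (v - 2) * -14 = 0
  (v - 2) = 112 / -14 = -8
  v = 2 + (-8) = -6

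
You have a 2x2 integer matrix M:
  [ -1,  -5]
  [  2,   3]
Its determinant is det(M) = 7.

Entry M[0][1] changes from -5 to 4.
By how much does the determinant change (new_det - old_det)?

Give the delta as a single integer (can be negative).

Cofactor C_01 = -2
Entry delta = 4 - -5 = 9
Det delta = entry_delta * cofactor = 9 * -2 = -18

Answer: -18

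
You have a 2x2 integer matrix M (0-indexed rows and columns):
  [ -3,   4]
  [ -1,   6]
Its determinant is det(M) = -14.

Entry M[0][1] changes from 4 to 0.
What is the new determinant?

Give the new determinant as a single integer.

Answer: -18

Derivation:
det is linear in row 0: changing M[0][1] by delta changes det by delta * cofactor(0,1).
Cofactor C_01 = (-1)^(0+1) * minor(0,1) = 1
Entry delta = 0 - 4 = -4
Det delta = -4 * 1 = -4
New det = -14 + -4 = -18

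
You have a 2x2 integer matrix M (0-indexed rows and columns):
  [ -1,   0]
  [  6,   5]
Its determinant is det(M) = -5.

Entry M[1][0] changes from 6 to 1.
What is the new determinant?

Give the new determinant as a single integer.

det is linear in row 1: changing M[1][0] by delta changes det by delta * cofactor(1,0).
Cofactor C_10 = (-1)^(1+0) * minor(1,0) = 0
Entry delta = 1 - 6 = -5
Det delta = -5 * 0 = 0
New det = -5 + 0 = -5

Answer: -5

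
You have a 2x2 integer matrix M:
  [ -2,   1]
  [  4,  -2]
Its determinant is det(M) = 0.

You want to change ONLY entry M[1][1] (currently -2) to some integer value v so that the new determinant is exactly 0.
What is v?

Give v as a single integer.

det is linear in entry M[1][1]: det = old_det + (v - -2) * C_11
Cofactor C_11 = -2
Want det = 0: 0 + (v - -2) * -2 = 0
  (v - -2) = 0 / -2 = 0
  v = -2 + (0) = -2

Answer: -2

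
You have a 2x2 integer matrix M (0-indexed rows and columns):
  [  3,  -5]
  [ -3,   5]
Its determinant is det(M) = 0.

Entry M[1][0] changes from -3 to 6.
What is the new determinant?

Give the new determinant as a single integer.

Answer: 45

Derivation:
det is linear in row 1: changing M[1][0] by delta changes det by delta * cofactor(1,0).
Cofactor C_10 = (-1)^(1+0) * minor(1,0) = 5
Entry delta = 6 - -3 = 9
Det delta = 9 * 5 = 45
New det = 0 + 45 = 45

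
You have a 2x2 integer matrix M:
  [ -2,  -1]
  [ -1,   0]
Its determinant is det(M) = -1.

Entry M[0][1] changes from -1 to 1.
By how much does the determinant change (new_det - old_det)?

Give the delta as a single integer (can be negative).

Answer: 2

Derivation:
Cofactor C_01 = 1
Entry delta = 1 - -1 = 2
Det delta = entry_delta * cofactor = 2 * 1 = 2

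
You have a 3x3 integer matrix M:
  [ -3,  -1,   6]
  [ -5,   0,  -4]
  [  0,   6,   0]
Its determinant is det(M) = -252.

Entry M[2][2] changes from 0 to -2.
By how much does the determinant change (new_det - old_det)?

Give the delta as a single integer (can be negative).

Answer: 10

Derivation:
Cofactor C_22 = -5
Entry delta = -2 - 0 = -2
Det delta = entry_delta * cofactor = -2 * -5 = 10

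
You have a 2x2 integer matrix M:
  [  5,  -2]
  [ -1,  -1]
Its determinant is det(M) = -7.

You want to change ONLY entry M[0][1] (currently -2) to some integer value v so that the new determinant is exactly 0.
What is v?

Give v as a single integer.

det is linear in entry M[0][1]: det = old_det + (v - -2) * C_01
Cofactor C_01 = 1
Want det = 0: -7 + (v - -2) * 1 = 0
  (v - -2) = 7 / 1 = 7
  v = -2 + (7) = 5

Answer: 5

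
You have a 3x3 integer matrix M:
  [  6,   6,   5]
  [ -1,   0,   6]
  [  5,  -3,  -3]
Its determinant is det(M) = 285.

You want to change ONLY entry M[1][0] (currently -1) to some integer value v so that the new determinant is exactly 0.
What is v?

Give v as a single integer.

det is linear in entry M[1][0]: det = old_det + (v - -1) * C_10
Cofactor C_10 = 3
Want det = 0: 285 + (v - -1) * 3 = 0
  (v - -1) = -285 / 3 = -95
  v = -1 + (-95) = -96

Answer: -96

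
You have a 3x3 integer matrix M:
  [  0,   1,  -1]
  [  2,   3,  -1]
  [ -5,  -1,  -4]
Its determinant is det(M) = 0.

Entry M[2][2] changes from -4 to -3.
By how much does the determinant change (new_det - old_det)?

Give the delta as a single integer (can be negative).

Answer: -2

Derivation:
Cofactor C_22 = -2
Entry delta = -3 - -4 = 1
Det delta = entry_delta * cofactor = 1 * -2 = -2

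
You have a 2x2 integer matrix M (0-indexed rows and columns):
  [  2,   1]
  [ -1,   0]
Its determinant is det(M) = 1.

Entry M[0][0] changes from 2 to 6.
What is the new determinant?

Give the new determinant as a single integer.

Answer: 1

Derivation:
det is linear in row 0: changing M[0][0] by delta changes det by delta * cofactor(0,0).
Cofactor C_00 = (-1)^(0+0) * minor(0,0) = 0
Entry delta = 6 - 2 = 4
Det delta = 4 * 0 = 0
New det = 1 + 0 = 1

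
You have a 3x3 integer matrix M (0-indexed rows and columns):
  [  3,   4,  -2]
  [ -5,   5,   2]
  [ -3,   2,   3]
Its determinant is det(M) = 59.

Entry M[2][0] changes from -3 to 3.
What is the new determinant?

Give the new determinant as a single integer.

det is linear in row 2: changing M[2][0] by delta changes det by delta * cofactor(2,0).
Cofactor C_20 = (-1)^(2+0) * minor(2,0) = 18
Entry delta = 3 - -3 = 6
Det delta = 6 * 18 = 108
New det = 59 + 108 = 167

Answer: 167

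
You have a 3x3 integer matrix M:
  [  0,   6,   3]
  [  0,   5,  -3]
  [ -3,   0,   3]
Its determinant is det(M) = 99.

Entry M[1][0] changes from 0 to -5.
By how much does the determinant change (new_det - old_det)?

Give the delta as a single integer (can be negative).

Cofactor C_10 = -18
Entry delta = -5 - 0 = -5
Det delta = entry_delta * cofactor = -5 * -18 = 90

Answer: 90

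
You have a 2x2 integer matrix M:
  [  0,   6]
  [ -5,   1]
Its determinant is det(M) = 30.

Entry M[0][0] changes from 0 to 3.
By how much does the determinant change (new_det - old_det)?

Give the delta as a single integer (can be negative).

Cofactor C_00 = 1
Entry delta = 3 - 0 = 3
Det delta = entry_delta * cofactor = 3 * 1 = 3

Answer: 3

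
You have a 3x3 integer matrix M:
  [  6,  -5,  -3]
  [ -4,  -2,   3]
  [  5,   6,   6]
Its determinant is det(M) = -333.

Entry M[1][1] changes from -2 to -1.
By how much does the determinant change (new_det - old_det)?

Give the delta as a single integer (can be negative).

Answer: 51

Derivation:
Cofactor C_11 = 51
Entry delta = -1 - -2 = 1
Det delta = entry_delta * cofactor = 1 * 51 = 51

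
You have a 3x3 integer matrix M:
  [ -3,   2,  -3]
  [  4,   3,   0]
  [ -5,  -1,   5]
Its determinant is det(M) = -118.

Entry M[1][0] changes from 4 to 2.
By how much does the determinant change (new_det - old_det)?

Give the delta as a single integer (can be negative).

Cofactor C_10 = -7
Entry delta = 2 - 4 = -2
Det delta = entry_delta * cofactor = -2 * -7 = 14

Answer: 14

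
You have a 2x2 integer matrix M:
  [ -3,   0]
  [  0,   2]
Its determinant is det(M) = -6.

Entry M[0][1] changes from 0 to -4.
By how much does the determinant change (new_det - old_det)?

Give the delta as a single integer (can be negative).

Cofactor C_01 = 0
Entry delta = -4 - 0 = -4
Det delta = entry_delta * cofactor = -4 * 0 = 0

Answer: 0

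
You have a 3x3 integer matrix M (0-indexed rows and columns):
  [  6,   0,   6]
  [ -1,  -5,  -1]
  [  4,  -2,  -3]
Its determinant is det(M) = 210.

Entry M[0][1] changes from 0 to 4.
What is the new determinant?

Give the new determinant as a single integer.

Answer: 182

Derivation:
det is linear in row 0: changing M[0][1] by delta changes det by delta * cofactor(0,1).
Cofactor C_01 = (-1)^(0+1) * minor(0,1) = -7
Entry delta = 4 - 0 = 4
Det delta = 4 * -7 = -28
New det = 210 + -28 = 182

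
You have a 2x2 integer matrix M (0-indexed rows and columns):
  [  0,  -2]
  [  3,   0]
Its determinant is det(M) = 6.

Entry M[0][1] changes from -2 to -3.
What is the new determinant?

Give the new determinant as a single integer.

det is linear in row 0: changing M[0][1] by delta changes det by delta * cofactor(0,1).
Cofactor C_01 = (-1)^(0+1) * minor(0,1) = -3
Entry delta = -3 - -2 = -1
Det delta = -1 * -3 = 3
New det = 6 + 3 = 9

Answer: 9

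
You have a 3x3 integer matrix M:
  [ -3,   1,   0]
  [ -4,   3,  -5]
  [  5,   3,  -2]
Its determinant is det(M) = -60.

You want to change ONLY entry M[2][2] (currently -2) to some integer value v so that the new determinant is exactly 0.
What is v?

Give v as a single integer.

det is linear in entry M[2][2]: det = old_det + (v - -2) * C_22
Cofactor C_22 = -5
Want det = 0: -60 + (v - -2) * -5 = 0
  (v - -2) = 60 / -5 = -12
  v = -2 + (-12) = -14

Answer: -14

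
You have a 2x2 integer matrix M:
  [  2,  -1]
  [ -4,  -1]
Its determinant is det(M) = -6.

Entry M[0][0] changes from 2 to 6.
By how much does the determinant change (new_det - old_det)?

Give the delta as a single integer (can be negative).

Cofactor C_00 = -1
Entry delta = 6 - 2 = 4
Det delta = entry_delta * cofactor = 4 * -1 = -4

Answer: -4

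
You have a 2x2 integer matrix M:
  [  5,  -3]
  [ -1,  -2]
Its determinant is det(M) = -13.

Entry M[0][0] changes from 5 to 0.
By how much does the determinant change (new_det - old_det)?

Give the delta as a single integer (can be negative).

Answer: 10

Derivation:
Cofactor C_00 = -2
Entry delta = 0 - 5 = -5
Det delta = entry_delta * cofactor = -5 * -2 = 10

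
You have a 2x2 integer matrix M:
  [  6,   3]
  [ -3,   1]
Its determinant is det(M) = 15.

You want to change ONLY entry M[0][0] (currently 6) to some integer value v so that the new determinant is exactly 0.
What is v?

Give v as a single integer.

det is linear in entry M[0][0]: det = old_det + (v - 6) * C_00
Cofactor C_00 = 1
Want det = 0: 15 + (v - 6) * 1 = 0
  (v - 6) = -15 / 1 = -15
  v = 6 + (-15) = -9

Answer: -9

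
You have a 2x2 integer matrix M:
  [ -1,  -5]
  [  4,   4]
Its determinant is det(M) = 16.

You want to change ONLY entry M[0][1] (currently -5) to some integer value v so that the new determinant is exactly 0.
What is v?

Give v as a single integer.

det is linear in entry M[0][1]: det = old_det + (v - -5) * C_01
Cofactor C_01 = -4
Want det = 0: 16 + (v - -5) * -4 = 0
  (v - -5) = -16 / -4 = 4
  v = -5 + (4) = -1

Answer: -1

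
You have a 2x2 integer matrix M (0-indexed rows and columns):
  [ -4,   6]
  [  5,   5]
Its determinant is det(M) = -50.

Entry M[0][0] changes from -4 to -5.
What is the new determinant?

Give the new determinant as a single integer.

det is linear in row 0: changing M[0][0] by delta changes det by delta * cofactor(0,0).
Cofactor C_00 = (-1)^(0+0) * minor(0,0) = 5
Entry delta = -5 - -4 = -1
Det delta = -1 * 5 = -5
New det = -50 + -5 = -55

Answer: -55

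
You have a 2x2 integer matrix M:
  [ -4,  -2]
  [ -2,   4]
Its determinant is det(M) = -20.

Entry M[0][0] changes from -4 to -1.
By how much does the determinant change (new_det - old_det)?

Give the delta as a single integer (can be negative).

Cofactor C_00 = 4
Entry delta = -1 - -4 = 3
Det delta = entry_delta * cofactor = 3 * 4 = 12

Answer: 12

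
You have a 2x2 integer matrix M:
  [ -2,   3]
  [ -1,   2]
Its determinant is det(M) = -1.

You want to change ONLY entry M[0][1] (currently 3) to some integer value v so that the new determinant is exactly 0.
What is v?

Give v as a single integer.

Answer: 4

Derivation:
det is linear in entry M[0][1]: det = old_det + (v - 3) * C_01
Cofactor C_01 = 1
Want det = 0: -1 + (v - 3) * 1 = 0
  (v - 3) = 1 / 1 = 1
  v = 3 + (1) = 4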